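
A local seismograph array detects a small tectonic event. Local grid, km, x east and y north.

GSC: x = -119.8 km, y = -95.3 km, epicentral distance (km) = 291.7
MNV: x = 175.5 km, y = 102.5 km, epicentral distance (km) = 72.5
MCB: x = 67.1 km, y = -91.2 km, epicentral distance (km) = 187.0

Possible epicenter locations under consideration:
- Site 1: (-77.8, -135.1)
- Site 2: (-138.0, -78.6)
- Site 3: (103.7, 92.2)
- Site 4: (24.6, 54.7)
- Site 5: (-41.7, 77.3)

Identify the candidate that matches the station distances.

Site 3

For each candidate, compare |candidate − station| to the reported distance:
Site 1: residuals GSC 233.8, MNV 274.8, MCB 35.6 → max 274.8 km
Site 2: residuals GSC 267.0, MNV 289.5, MCB 18.5 → max 289.5 km
Site 3: residuals GSC 0.0, MNV 0.0, MCB 0.0 → max 0.0 km
Site 4: residuals GSC 83.5, MNV 85.8, MCB 35.0 → max 85.8 km
Site 5: residuals GSC 102.3, MNV 146.2, MCB 13.6 → max 146.2 km
Only Site 3 has all residuals ≈ 0.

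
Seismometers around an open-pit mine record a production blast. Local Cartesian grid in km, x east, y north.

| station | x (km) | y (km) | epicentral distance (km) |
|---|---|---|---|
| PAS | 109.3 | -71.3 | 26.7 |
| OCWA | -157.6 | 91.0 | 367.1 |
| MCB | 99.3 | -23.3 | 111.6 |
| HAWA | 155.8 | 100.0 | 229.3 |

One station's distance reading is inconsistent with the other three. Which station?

Solve using three stations at a time. Using OCWA, MCB, HAWA (subtract circle equations pairwise → linear system) gives (x, y) ≈ (136.7, -128.5).
Distances from that point to each station vs reported:
  PAS: calculated 63.4 vs reported 26.7 → residual 36.7 km
  OCWA: calculated 367.1 vs reported 367.1 → residual 0.0 km
  MCB: calculated 111.7 vs reported 111.6 → residual 0.1 km
  HAWA: calculated 229.3 vs reported 229.3 → residual 0.0 km
OCWA, MCB, HAWA are mutually consistent (residuals ≈ 0); PAS is off by 36.7 km.

PAS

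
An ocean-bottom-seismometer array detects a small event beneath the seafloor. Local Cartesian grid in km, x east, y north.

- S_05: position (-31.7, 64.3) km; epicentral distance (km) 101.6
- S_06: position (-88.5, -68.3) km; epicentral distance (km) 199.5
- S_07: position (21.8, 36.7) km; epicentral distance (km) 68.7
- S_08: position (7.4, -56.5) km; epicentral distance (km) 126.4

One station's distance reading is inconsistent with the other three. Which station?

Solve using three stations at a time. Using S_05, S_06, S_08 (subtract circle equations pairwise → linear system) gives (x, y) ≈ (69.4, 53.7).
Distances from that point to each station vs reported:
  S_05: calculated 101.6 vs reported 101.6 → residual 0.0 km
  S_06: calculated 199.5 vs reported 199.5 → residual 0.0 km
  S_07: calculated 50.5 vs reported 68.7 → residual 18.2 km
  S_08: calculated 126.4 vs reported 126.4 → residual 0.0 km
S_05, S_06, S_08 are mutually consistent (residuals ≈ 0); S_07 is off by 18.2 km.

S_07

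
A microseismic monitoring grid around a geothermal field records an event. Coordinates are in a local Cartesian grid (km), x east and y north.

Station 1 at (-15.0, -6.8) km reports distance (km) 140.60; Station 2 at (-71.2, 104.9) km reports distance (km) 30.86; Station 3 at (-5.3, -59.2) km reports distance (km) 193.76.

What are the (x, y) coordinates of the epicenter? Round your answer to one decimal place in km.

(-51.8, 128.9)

Circle about each station: (x + 15.0)² + (y + 6.8)² = 140.60²; (x + 71.2)² + (y − 104.9)² = 30.86²; (x + 5.3)² + (y + 59.2)² = 193.76².
Subtracting the Station 1 equation from the Station 2 and Station 3 equations removes the quadratic terms:
-112.4 x + 223.4 y = 34618.23
19.4 x − 104.8 y = -14513.09
Solving the 2×2 system: x ≈ -51.8, y ≈ 128.9 km.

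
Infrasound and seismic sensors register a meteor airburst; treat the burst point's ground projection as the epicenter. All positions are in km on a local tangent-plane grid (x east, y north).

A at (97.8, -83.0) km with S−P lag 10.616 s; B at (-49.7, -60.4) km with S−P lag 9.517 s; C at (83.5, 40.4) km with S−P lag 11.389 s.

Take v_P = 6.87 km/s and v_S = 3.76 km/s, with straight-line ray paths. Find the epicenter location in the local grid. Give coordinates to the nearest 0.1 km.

Distance from S−P lag: d = Δt · v_P v_S / (v_P − v_S) = Δt · (6.87·3.76)/(6.87−3.76) ≈ 8.3059·Δt.
So d_A = 88.17, d_B = 79.05, d_C = 94.60 km.
Circle about each station: (x − 97.8)² + (y + 83.0)² = 88.17²; (x + 49.7)² + (y + 60.4)² = 79.05²; (x − 83.5)² + (y − 40.4)² = 94.60².
Subtracting the A equation from the B and C equations removes the quadratic terms:
-295.0 x + 45.2 y = -8810.54
-28.6 x + 246.8 y = -9024.64
Solving the 2×2 system: x ≈ 24.7, y ≈ -33.7 km.

24.7 km east, -33.7 km north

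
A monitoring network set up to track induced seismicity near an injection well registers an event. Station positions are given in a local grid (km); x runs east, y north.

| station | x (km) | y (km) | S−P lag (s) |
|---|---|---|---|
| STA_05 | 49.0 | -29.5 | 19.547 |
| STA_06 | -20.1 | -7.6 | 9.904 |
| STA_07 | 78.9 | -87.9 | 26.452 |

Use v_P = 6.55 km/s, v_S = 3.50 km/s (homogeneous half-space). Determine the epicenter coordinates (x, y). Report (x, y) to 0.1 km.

Distance from S−P lag: d = Δt · v_P v_S / (v_P − v_S) = Δt · (6.55·3.50)/(6.55−3.50) ≈ 7.5164·Δt.
So d_STA_05 = 146.92, d_STA_06 = 74.44, d_STA_07 = 198.82 km.
Circle about each station: (x − 49.0)² + (y + 29.5)² = 146.92²; (x + 20.1)² + (y + 7.6)² = 74.44²; (x − 78.9)² + (y + 87.9)² = 198.82².
Subtracting the STA_05 equation from the STA_06 and STA_07 equations removes the quadratic terms:
-138.2 x + 43.8 y = 13234.69
59.8 x − 116.8 y = -7263.54
Solving the 2×2 system: x ≈ -90.8, y ≈ 15.7 km.

(-90.8, 15.7)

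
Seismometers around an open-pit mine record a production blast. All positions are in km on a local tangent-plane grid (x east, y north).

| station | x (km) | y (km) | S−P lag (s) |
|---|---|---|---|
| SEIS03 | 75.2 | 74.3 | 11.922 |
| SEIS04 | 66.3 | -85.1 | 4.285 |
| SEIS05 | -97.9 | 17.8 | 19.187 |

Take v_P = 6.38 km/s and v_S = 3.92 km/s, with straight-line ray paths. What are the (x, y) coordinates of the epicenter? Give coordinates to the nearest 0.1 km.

Distance from S−P lag: d = Δt · v_P v_S / (v_P − v_S) = Δt · (6.38·3.92)/(6.38−3.92) ≈ 10.1665·Δt.
So d_SEIS03 = 121.21, d_SEIS04 = 43.56, d_SEIS05 = 195.06 km.
Circle about each station: (x − 75.2)² + (y − 74.3)² = 121.21²; (x − 66.3)² + (y + 85.1)² = 43.56²; (x + 97.9)² + (y − 17.8)² = 195.06².
Subtracting the SEIS03 equation from the SEIS04 and SEIS05 equations removes the quadratic terms:
-17.8 x − 318.8 y = 13256.56
-346.2 x − 113.0 y = -24630.82
Solving the 2×2 system: x ≈ 86.3, y ≈ -46.4 km.

86.3 km east, -46.4 km north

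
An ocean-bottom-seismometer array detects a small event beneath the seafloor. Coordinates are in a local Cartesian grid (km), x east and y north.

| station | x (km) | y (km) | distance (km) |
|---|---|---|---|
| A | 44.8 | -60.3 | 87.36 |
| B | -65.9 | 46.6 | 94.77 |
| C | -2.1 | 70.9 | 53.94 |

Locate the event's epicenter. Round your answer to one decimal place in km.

Circle about each station: (x − 44.8)² + (y + 60.3)² = 87.36²; (x + 65.9)² + (y − 46.6)² = 94.77²; (x + 2.1)² + (y − 70.9)² = 53.94².
Subtracting pairs of circle equations eliminates x²+y² and gives linear equations (the radical axes):
-221.4 x + 213.8 y = -478.34
-93.8 x + 262.4 y = 4110.34
Solving the 2×2 system: x ≈ 26.4, y ≈ 25.1 km.
Check against A (with the unrounded x, y): √((x − 44.8)²+(y + 60.3)²) = 87.36 ≈ 87.36 km. ✓

x ≈ 26.4 km, y ≈ 25.1 km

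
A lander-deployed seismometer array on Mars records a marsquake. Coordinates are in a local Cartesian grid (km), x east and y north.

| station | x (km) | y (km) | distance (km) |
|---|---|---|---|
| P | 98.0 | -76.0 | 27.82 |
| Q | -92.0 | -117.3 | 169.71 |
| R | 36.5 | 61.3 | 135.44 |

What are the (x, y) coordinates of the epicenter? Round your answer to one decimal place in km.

Circle about each station: (x − 98.0)² + (y + 76.0)² = 27.82²; (x + 92.0)² + (y + 117.3)² = 169.71²; (x − 36.5)² + (y − 61.3)² = 135.44².
Subtracting the P equation from the Q and R equations removes the quadratic terms:
-380.0 x − 82.6 y = -21184.24
-123.0 x + 274.6 y = -27860.10
Solving the 2×2 system: x ≈ 70.9, y ≈ -69.7 km.

(70.9, -69.7)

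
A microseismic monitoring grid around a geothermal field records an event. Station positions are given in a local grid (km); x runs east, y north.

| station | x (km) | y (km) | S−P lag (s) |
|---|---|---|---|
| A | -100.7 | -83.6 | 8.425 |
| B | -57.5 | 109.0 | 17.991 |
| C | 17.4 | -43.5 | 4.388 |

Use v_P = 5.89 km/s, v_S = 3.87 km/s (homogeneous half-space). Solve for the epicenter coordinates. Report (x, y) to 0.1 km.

(-5.7, -87.3)

Distance from S−P lag: d = Δt · v_P v_S / (v_P − v_S) = Δt · (5.89·3.87)/(5.89−3.87) ≈ 11.2843·Δt.
So d_A = 95.07, d_B = 203.02, d_C = 49.52 km.
Circle about each station: (x + 100.7)² + (y + 83.6)² = 95.07²; (x + 57.5)² + (y − 109.0)² = 203.02²; (x − 17.4)² + (y + 43.5)² = 49.52².
Subtracting the A equation from the B and C equations removes the quadratic terms:
86.4 x + 385.2 y = -34121.02
236.2 x + 80.2 y = -8348.37
Solving the 2×2 system: x ≈ -5.7, y ≈ -87.3 km.
Check against A (with the unrounded x, y): √((x + 100.7)²+(y + 83.6)²) = 95.07 ≈ 95.07 km. ✓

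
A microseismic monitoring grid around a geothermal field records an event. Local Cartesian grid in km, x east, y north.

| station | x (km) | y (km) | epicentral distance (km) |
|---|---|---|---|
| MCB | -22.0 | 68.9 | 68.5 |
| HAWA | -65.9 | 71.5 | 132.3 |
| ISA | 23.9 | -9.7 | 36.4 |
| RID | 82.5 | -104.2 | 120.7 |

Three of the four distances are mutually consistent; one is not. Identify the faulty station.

Solve using three stations at a time. Using HAWA, ISA, RID (subtract circle equations pairwise → linear system) gives (x, y) ≈ (52.8, 12.8).
Distances from that point to each station vs reported:
  MCB: calculated 93.4 vs reported 68.5 → residual 24.9 km
  HAWA: calculated 132.4 vs reported 132.3 → residual 0.1 km
  ISA: calculated 36.6 vs reported 36.4 → residual 0.2 km
  RID: calculated 120.8 vs reported 120.7 → residual 0.1 km
HAWA, ISA, RID are mutually consistent (residuals ≈ 0); MCB is off by 24.9 km.

MCB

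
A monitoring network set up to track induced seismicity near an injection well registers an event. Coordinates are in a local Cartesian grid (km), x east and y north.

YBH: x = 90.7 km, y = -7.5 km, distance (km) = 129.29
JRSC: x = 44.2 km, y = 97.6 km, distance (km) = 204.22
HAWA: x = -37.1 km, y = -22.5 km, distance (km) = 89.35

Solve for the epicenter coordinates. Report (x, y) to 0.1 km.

Circle about each station: (x − 90.7)² + (y + 7.5)² = 129.29²; (x − 44.2)² + (y − 97.6)² = 204.22²; (x + 37.1)² + (y + 22.5)² = 89.35².
Subtracting pairs of circle equations eliminates x²+y² and gives linear equations (the radical axes):
-93.0 x + 210.2 y = -21793.24
-255.6 x − 30.0 y = 2332.40
Solving the 2×2 system: x ≈ 2.9, y ≈ -102.4 km.

(2.9, -102.4)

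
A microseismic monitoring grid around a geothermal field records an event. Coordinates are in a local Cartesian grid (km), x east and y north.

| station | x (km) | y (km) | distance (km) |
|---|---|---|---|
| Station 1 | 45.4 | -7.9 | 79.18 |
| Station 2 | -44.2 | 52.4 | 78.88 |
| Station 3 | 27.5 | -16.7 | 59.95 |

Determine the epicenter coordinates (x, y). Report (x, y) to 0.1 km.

Circle about each station: (x − 45.4)² + (y + 7.9)² = 79.18²; (x + 44.2)² + (y − 52.4)² = 78.88²; (x − 27.5)² + (y + 16.7)² = 59.95².
Subtracting the Station 1 equation from the Station 2 and Station 3 equations removes the quadratic terms:
-179.2 x + 120.6 y = 2623.25
-35.8 x − 17.6 y = 1587.04
Solving the 2×2 system: x ≈ -31.8, y ≈ -25.5 km.
Check against Station 1 (with the unrounded x, y): √((x − 45.4)²+(y + 7.9)²) = 79.18 ≈ 79.18 km. ✓

(-31.8, -25.5)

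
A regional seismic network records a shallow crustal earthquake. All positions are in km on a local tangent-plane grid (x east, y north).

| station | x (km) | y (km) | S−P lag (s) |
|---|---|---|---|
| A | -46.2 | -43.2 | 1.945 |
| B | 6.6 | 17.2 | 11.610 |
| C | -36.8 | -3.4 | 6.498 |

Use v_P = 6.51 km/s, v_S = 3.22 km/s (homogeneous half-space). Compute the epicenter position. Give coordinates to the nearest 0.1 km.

Distance from S−P lag: d = Δt · v_P v_S / (v_P − v_S) = Δt · (6.51·3.22)/(6.51−3.22) ≈ 6.3715·Δt.
So d_A = 12.39, d_B = 73.97, d_C = 41.40 km.
Circle about each station: (x + 46.2)² + (y + 43.2)² = 12.39²; (x − 6.6)² + (y − 17.2)² = 73.97²; (x + 36.8)² + (y + 3.4)² = 41.40².
Subtracting the A equation from the B and C equations removes the quadratic terms:
105.6 x + 120.8 y = -8979.33
18.8 x + 79.6 y = -4195.33
Solving the 2×2 system: x ≈ -33.9, y ≈ -44.7 km.

(-33.9, -44.7)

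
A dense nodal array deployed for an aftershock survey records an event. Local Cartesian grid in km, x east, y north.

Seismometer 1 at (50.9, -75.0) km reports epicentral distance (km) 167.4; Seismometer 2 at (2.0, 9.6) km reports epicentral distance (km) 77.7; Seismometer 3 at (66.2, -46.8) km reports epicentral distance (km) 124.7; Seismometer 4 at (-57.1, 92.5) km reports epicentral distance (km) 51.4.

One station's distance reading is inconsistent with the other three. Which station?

Solve using three stations at a time. Using Seismometer 1, Seismometer 2, Seismometer 4 (subtract circle equations pairwise → linear system) gives (x, y) ≈ (-68.3, 42.4).
Distances from that point to each station vs reported:
  Seismometer 1: calculated 167.4 vs reported 167.4 → residual 0.0 km
  Seismometer 2: calculated 77.6 vs reported 77.7 → residual 0.1 km
  Seismometer 3: calculated 161.5 vs reported 124.7 → residual 36.8 km
  Seismometer 4: calculated 51.3 vs reported 51.4 → residual 0.1 km
Seismometer 1, Seismometer 2, Seismometer 4 are mutually consistent (residuals ≈ 0); Seismometer 3 is off by 36.8 km.

Seismometer 3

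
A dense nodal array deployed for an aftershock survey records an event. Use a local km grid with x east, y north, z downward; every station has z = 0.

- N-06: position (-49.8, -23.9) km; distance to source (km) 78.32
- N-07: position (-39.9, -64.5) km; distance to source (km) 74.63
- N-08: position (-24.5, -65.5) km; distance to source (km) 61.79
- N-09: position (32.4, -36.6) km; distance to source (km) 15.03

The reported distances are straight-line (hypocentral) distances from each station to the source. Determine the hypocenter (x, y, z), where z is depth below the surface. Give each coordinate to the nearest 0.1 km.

(26.7, -33.7, 13.6)

Each station gives a sphere (x−x_i)² + (y−y_i)² + z² = d_i² (stations at z=0).
Subtracting the N-06 sphere from N-07 and N-08: z² cancels, leaving linear equations in x and y:
19.8 x − 81.2 y = 3265.40
50.6 x − 83.2 y = 4155.27
Solving: x ≈ 26.703, y ≈ -33.703 km (keep extra digits for the depth step; rounded: 26.7, -33.7).
Then from the N-06 sphere: z² = 78.32² − (x + 49.8)² − (y + 23.9)² with x = 26.703, y = -33.703, so z ≈ 13.609 ≈ 13.6 km.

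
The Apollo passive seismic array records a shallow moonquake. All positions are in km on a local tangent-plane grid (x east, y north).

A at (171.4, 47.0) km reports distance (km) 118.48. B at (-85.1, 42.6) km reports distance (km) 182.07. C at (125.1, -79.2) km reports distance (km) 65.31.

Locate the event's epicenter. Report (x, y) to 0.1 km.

Circle about each station: (x − 171.4)² + (y − 47.0)² = 118.48²; (x + 85.1)² + (y − 42.6)² = 182.07²; (x − 125.1)² + (y + 79.2)² = 65.31².
Subtracting pairs of circle equations eliminates x²+y² and gives linear equations (the radical axes):
-513.0 x − 8.8 y = -41642.16
-92.6 x − 252.4 y = 107.80
Solving the 2×2 system: x ≈ 81.7, y ≈ -30.4 km.
Check against A (with the unrounded x, y): √((x − 171.4)²+(y − 47.0)²) = 118.48 ≈ 118.48 km. ✓

(81.7, -30.4)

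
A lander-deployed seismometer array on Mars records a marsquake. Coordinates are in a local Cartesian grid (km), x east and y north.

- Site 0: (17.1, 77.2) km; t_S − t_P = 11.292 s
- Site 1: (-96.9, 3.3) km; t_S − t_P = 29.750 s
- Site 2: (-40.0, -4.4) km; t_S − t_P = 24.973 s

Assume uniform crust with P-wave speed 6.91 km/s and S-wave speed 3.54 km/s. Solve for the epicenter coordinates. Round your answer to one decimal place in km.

Distance from S−P lag: d = Δt · v_P v_S / (v_P − v_S) = Δt · (6.91·3.54)/(6.91−3.54) ≈ 7.2586·Δt.
So d_Site 0 = 81.96, d_Site 1 = 215.94, d_Site 2 = 181.27 km.
Circle about each station: (x − 17.1)² + (y − 77.2)² = 81.96²; (x + 96.9)² + (y − 3.3)² = 215.94²; (x + 40.0)² + (y + 4.4)² = 181.27².
Subtracting pairs of circle equations eliminates x²+y² and gives linear equations (the radical axes):
-228.0 x − 147.8 y = -36764.39
-114.2 x − 163.2 y = -30774.26
Solving the 2×2 system: x ≈ 71.4, y ≈ 138.6 km.

71.4 km east, 138.6 km north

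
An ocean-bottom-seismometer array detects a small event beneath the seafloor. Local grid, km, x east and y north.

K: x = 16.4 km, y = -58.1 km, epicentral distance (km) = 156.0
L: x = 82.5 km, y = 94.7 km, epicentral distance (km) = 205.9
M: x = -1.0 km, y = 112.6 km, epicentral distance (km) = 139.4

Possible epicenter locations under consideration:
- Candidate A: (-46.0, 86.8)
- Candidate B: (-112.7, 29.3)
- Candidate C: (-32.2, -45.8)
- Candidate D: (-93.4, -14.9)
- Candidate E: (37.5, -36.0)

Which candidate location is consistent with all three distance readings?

For each candidate, compare |candidate − station| to the reported distance:
Candidate A: residuals K 1.8, L 77.2, M 87.5 → max 87.5 km
Candidate B: residuals K 0.1, L 0.0, M 0.1 → max 0.1 km
Candidate C: residuals K 105.9, L 24.5, M 22.0 → max 105.9 km
Candidate D: residuals K 38.0, L 1.4, M 18.1 → max 38.0 km
Candidate E: residuals K 125.4, L 67.7, M 14.1 → max 125.4 km
Only Candidate B has all residuals ≈ 0.

Candidate B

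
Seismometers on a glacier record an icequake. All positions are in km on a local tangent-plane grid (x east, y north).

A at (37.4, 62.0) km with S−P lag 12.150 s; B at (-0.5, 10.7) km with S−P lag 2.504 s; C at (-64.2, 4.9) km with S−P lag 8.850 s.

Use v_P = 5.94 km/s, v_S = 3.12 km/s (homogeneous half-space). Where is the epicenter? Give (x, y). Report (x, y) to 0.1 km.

Distance from S−P lag: d = Δt · v_P v_S / (v_P − v_S) = Δt · (5.94·3.12)/(5.94−3.12) ≈ 6.5719·Δt.
So d_A = 79.85, d_B = 16.46, d_C = 58.16 km.
Circle about each station: (x − 37.4)² + (y − 62.0)² = 79.85²; (x + 0.5)² + (y − 10.7)² = 16.46²; (x + 64.2)² + (y − 4.9)² = 58.16².
Subtracting the A equation from the B and C equations removes the quadratic terms:
-75.8 x − 102.6 y = 977.07
-203.2 x − 114.2 y = 1896.33
Solving the 2×2 system: x ≈ -6.8, y ≈ -4.5 km.

-6.8 km east, -4.5 km north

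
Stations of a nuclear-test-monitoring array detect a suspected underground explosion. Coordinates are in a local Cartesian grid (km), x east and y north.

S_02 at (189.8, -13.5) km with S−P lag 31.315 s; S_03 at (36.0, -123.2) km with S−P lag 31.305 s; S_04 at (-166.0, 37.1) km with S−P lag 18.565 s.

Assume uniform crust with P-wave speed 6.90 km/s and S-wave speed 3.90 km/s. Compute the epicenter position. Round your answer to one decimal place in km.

Distance from S−P lag: d = Δt · v_P v_S / (v_P − v_S) = Δt · (6.90·3.90)/(6.90−3.90) ≈ 8.9700·Δt.
So d_S_02 = 280.90, d_S_03 = 280.81, d_S_04 = 166.53 km.
Circle about each station: (x − 189.8)² + (y + 13.5)² = 280.90²; (x − 36.0)² + (y + 123.2)² = 280.81²; (x + 166.0)² + (y − 37.1)² = 166.53².
Subtracting the S_02 equation from the S_03 and S_04 equations removes the quadratic terms:
-307.6 x − 219.4 y = -19681.50
-711.6 x + 101.2 y = 43898.69
Solving the 2×2 system: x ≈ -40.8, y ≈ 146.9 km.

-40.8 km east, 146.9 km north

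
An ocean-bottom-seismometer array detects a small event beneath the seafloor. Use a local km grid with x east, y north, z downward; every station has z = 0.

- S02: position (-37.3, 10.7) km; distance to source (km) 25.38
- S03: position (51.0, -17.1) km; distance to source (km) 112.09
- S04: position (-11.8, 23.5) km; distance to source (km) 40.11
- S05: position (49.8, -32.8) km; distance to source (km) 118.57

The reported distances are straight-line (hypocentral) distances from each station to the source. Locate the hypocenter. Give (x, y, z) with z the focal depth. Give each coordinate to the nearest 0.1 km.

Each station gives a sphere (x−x_i)² + (y−y_i)² + z² = d_i² (stations at z=0).
Subtracting the S02 sphere from S03 and S04: z² cancels, leaving linear equations in x and y:
176.6 x − 55.6 y = -10532.39
51.0 x + 25.6 y = -1778.96
Solving: x ≈ -50.097, y ≈ 30.311 km (keep extra digits for the depth step; rounded: -50.1, 30.3).
Then from the S02 sphere: z² = 25.38² − (x + 37.3)² − (y − 10.7)² with x = -50.097, y = 30.311, so z ≈ 9.787 ≈ 9.8 km.

(-50.1, 30.3, 9.8)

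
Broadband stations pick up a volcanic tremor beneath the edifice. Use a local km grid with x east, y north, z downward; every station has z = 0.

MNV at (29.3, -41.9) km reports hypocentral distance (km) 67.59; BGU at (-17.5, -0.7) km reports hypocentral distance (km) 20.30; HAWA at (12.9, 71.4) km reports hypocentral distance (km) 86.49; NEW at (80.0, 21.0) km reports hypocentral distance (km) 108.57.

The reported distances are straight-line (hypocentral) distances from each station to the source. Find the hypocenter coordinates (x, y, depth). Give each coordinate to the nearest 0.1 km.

(-23.8, -4.6, 18.9)

Each station gives a sphere (x−x_i)² + (y−y_i)² + z² = d_i² (stations at z=0).
Subtracting the MNV sphere from BGU and HAWA: z² cancels, leaving linear equations in x and y:
-93.6 x + 82.4 y = 1848.96
-32.8 x + 226.6 y = -261.84
Solving: x ≈ -23.804, y ≈ -4.601 km (keep extra digits for the depth step; rounded: -23.8, -4.6).
Then from the MNV sphere: z² = 67.59² − (x − 29.3)² − (y + 41.9)² with x = -23.804, y = -4.601, so z ≈ 18.899 ≈ 18.9 km.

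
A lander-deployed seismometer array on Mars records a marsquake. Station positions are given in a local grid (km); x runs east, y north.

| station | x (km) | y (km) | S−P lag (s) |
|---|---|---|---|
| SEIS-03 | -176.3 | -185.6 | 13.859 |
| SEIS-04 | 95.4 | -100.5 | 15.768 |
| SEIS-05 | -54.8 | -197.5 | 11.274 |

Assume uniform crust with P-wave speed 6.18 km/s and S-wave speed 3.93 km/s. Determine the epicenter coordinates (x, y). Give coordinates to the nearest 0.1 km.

Distance from S−P lag: d = Δt · v_P v_S / (v_P − v_S) = Δt · (6.18·3.93)/(6.18−3.93) ≈ 10.7944·Δt.
So d_SEIS-03 = 149.60, d_SEIS-04 = 170.21, d_SEIS-05 = 121.70 km.
Circle about each station: (x + 176.3)² + (y + 185.6)² = 149.60²; (x − 95.4)² + (y + 100.5)² = 170.21²; (x + 54.8)² + (y + 197.5)² = 121.70².
Subtracting the SEIS-03 equation from the SEIS-04 and SEIS-05 equations removes the quadratic terms:
543.4 x + 170.2 y = -52918.92
243.0 x − 23.8 y = -15950.49
Solving the 2×2 system: x ≈ -73.2, y ≈ -77.2 km.

-73.2 km east, -77.2 km north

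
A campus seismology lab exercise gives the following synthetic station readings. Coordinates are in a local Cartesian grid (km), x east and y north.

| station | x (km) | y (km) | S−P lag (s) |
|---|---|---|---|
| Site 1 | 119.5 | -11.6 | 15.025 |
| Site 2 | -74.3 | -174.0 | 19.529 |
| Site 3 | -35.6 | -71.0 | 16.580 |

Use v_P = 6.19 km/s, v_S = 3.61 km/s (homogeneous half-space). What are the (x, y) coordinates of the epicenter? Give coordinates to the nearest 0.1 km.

(91.1, -138.6)

Distance from S−P lag: d = Δt · v_P v_S / (v_P − v_S) = Δt · (6.19·3.61)/(6.19−3.61) ≈ 8.6612·Δt.
So d_Site 1 = 130.13, d_Site 2 = 169.14, d_Site 3 = 143.60 km.
Circle about each station: (x − 119.5)² + (y + 11.6)² = 130.13²; (x + 74.3)² + (y + 174.0)² = 169.14²; (x + 35.6)² + (y + 71.0)² = 143.60².
Subtracting the Site 1 equation from the Site 2 and Site 3 equations removes the quadratic terms:
-387.6 x − 324.8 y = 9707.16
-310.2 x − 118.8 y = -11793.59
Solving the 2×2 system: x ≈ 91.1, y ≈ -138.6 km.
Check against Site 1 (with the unrounded x, y): √((x − 119.5)²+(y + 11.6)²) = 130.14 ≈ 130.13 km. ✓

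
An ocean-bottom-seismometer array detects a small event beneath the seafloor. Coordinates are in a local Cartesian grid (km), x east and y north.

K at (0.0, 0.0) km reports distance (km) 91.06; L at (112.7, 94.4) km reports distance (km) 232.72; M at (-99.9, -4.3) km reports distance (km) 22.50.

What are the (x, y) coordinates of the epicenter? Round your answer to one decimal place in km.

Circle about each station: x² + y² = 91.06²; (x − 112.7)² + (y − 94.4)² = 232.72²; (x + 99.9)² + (y + 4.3)² = 22.50².
Subtracting the K equation from the L and M equations removes the quadratic terms:
225.4 x + 188.8 y = -24254.02
-199.8 x − 8.6 y = 17784.17
Solving the 2×2 system: x ≈ -88.0, y ≈ -23.4 km.

(-88.0, -23.4)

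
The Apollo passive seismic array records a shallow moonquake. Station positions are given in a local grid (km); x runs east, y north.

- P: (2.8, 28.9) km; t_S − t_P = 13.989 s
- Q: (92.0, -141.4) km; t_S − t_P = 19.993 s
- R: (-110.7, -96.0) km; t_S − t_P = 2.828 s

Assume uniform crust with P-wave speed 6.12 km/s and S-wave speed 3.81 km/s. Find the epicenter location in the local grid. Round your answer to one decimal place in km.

(-97.1, -70.9)

Distance from S−P lag: d = Δt · v_P v_S / (v_P − v_S) = Δt · (6.12·3.81)/(6.12−3.81) ≈ 10.0940·Δt.
So d_P = 141.21, d_Q = 201.81, d_R = 28.55 km.
Circle about each station: (x − 2.8)² + (y − 28.9)² = 141.21²; (x − 92.0)² + (y + 141.4)² = 201.81²; (x + 110.7)² + (y + 96.0)² = 28.55².
Subtracting the P equation from the Q and R equations removes the quadratic terms:
178.4 x − 340.6 y = 6827.90
-227.0 x − 249.8 y = 39752.60
Solving the 2×2 system: x ≈ -97.1, y ≈ -70.9 km.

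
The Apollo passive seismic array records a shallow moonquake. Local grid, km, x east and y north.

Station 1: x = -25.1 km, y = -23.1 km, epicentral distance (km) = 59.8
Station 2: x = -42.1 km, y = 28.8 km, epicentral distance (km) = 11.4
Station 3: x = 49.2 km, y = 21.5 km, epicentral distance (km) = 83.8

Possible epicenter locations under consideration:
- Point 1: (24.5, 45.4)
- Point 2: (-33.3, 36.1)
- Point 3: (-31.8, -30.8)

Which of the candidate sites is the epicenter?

Point 2

For each candidate, compare |candidate − station| to the reported distance:
Point 1: residuals Station 1 24.8, Station 2 57.2, Station 3 49.4 → max 57.2 km
Point 2: residuals Station 1 0.0, Station 2 0.0, Station 3 0.0 → max 0.0 km
Point 3: residuals Station 1 49.6, Station 2 49.1, Station 3 12.6 → max 49.6 km
Only Point 2 has all residuals ≈ 0.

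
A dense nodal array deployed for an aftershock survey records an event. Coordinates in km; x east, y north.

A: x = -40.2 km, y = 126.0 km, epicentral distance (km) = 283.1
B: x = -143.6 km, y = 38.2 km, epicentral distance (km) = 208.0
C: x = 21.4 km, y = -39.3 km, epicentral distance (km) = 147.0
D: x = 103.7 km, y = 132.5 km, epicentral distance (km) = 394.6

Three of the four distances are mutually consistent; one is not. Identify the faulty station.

D

Solve using three stations at a time. Using A, B, C (subtract circle equations pairwise → linear system) gives (x, y) ≈ (-68.3, -155.7).
Distances from that point to each station vs reported:
  A: calculated 283.1 vs reported 283.1 → residual 0.0 km
  B: calculated 208.0 vs reported 208.0 → residual 0.0 km
  C: calculated 147.0 vs reported 147.0 → residual 0.0 km
  D: calculated 335.6 vs reported 394.6 → residual 59.0 km
A, B, C are mutually consistent (residuals ≈ 0); D is off by 59.0 km.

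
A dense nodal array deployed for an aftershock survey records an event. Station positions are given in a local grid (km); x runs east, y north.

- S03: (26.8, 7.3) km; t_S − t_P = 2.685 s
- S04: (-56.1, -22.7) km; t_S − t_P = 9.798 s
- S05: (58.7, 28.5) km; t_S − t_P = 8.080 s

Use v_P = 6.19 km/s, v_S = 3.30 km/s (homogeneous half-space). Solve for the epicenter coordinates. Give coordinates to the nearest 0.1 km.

Distance from S−P lag: d = Δt · v_P v_S / (v_P − v_S) = Δt · (6.19·3.30)/(6.19−3.30) ≈ 7.0682·Δt.
So d_S03 = 18.98, d_S04 = 69.25, d_S05 = 57.11 km.
Circle about each station: (x − 26.8)² + (y − 7.3)² = 18.98²; (x + 56.1)² + (y + 22.7)² = 69.25²; (x − 58.7)² + (y − 28.5)² = 57.11².
Subtracting pairs of circle equations eliminates x²+y² and gives linear equations (the radical axes):
-165.8 x − 60.0 y = -1544.35
63.8 x + 42.4 y = 585.10
Solving the 2×2 system: x ≈ 9.5, y ≈ -0.5 km.

x ≈ 9.5 km, y ≈ -0.5 km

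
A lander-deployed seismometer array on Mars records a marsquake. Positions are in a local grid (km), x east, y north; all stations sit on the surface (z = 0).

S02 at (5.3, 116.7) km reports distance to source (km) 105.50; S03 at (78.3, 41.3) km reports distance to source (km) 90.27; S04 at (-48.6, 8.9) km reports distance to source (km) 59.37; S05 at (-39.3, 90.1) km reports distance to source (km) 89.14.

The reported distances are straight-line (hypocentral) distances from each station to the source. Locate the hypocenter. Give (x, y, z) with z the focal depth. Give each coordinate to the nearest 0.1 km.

x ≈ -1.4 km, y ≈ 17.4 km, depth ≈ 35.0 km

Each station gives a sphere (x−x_i)² + (y−y_i)² + z² = d_i² (stations at z=0).
Subtracting the S02 sphere from S03 and S04: z² cancels, leaving linear equations in x and y:
146.0 x − 150.8 y = -2828.82
-107.8 x − 215.6 y = -3600.36
Solving: x ≈ -1.403, y ≈ 17.401 km (keep extra digits for the depth step; rounded: -1.4, 17.4).
Then from the S02 sphere: z² = 105.50² − (x − 5.3)² − (y − 116.7)² with x = -1.403, y = 17.401, so z ≈ 35.000 ≈ 35.0 km.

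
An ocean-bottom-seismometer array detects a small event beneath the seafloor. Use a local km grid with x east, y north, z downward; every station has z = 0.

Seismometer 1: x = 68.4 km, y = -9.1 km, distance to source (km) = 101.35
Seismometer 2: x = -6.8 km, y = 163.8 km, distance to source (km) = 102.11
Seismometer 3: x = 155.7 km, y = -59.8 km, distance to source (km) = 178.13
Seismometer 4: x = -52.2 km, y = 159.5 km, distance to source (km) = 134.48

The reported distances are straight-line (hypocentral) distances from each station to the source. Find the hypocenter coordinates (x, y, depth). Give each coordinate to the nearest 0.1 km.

Each station gives a sphere (x−x_i)² + (y−y_i)² + z² = d_i² (stations at z=0).
Subtracting the Seismometer 1 sphere from Seismometer 2 and Seismometer 3: z² cancels, leaving linear equations in x and y:
-150.4 x + 345.8 y = 21960.68
174.6 x − 101.4 y = 1598.69
Solving: x ≈ 61.597, y ≈ 90.298 km (keep extra digits for the depth step; rounded: 61.6, 90.3).
Then from the Seismometer 1 sphere: z² = 101.35² − (x − 68.4)² − (y + 9.1)² with x = 61.597, y = 90.298, so z ≈ 18.590 ≈ 18.6 km.

x ≈ 61.6 km, y ≈ 90.3 km, depth ≈ 18.6 km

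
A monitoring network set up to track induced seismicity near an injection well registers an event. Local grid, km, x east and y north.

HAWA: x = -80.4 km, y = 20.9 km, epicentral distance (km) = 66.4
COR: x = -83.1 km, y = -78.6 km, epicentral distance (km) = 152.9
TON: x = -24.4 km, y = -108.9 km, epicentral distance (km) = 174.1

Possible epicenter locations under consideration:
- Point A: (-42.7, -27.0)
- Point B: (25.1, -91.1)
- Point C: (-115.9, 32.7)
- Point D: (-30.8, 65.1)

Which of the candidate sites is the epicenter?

Point D

For each candidate, compare |candidate − station| to the reported distance:
Point A: residuals HAWA 5.4, COR 87.4, TON 90.2 → max 90.2 km
Point B: residuals HAWA 87.5, COR 44.0, TON 121.5 → max 121.5 km
Point C: residuals HAWA 29.0, COR 36.9, TON 5.5 → max 36.9 km
Point D: residuals HAWA 0.0, COR 0.0, TON 0.0 → max 0.0 km
Only Point D has all residuals ≈ 0.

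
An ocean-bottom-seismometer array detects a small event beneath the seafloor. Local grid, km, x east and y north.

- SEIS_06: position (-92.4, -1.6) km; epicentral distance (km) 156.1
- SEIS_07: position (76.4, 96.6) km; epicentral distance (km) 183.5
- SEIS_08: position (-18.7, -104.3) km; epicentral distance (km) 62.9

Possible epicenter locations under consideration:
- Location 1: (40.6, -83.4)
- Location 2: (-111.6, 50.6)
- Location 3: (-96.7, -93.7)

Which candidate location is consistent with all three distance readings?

Location 1

For each candidate, compare |candidate − station| to the reported distance:
Location 1: residuals SEIS_06 0.0, SEIS_07 0.0, SEIS_08 0.0 → max 0.0 km
Location 2: residuals SEIS_06 100.5, SEIS_07 10.0, SEIS_08 117.7 → max 117.7 km
Location 3: residuals SEIS_06 63.9, SEIS_07 73.8, SEIS_08 15.8 → max 73.8 km
Only Location 1 has all residuals ≈ 0.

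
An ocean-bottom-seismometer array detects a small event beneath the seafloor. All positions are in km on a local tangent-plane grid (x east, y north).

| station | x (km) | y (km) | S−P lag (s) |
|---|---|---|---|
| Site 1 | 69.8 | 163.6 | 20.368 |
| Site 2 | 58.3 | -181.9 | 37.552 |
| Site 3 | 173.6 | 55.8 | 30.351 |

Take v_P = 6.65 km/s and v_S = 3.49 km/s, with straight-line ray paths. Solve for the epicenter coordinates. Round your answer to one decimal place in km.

x ≈ -48.7 km, y ≈ 72.3 km

Distance from S−P lag: d = Δt · v_P v_S / (v_P − v_S) = Δt · (6.65·3.49)/(6.65−3.49) ≈ 7.3445·Δt.
So d_Site 1 = 149.59, d_Site 2 = 275.80, d_Site 3 = 222.91 km.
Circle about each station: (x − 69.8)² + (y − 163.6)² = 149.59²; (x − 58.3)² + (y + 181.9)² = 275.80²; (x − 173.6)² + (y − 55.8)² = 222.91².
Subtracting the Site 1 equation from the Site 2 and Site 3 equations removes the quadratic terms:
-23.0 x − 691.0 y = -48838.97
207.6 x − 215.6 y = -25698.10
Solving the 2×2 system: x ≈ -48.7, y ≈ 72.3 km.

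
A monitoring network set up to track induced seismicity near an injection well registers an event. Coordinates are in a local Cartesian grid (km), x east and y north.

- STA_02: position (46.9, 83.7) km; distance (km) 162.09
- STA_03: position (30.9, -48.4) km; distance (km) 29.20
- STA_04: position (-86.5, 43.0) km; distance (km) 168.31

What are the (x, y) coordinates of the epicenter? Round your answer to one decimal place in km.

Circle about each station: (x − 46.9)² + (y − 83.7)² = 162.09²; (x − 30.9)² + (y + 48.4)² = 29.20²; (x + 86.5)² + (y − 43.0)² = 168.31².
Subtracting pairs of circle equations eliminates x²+y² and gives linear equations (the radical axes):
-32.0 x − 264.2 y = 19512.60
-266.8 x − 81.4 y = -1929.14
Solving the 2×2 system: x ≈ 30.9, y ≈ -77.6 km.

(30.9, -77.6)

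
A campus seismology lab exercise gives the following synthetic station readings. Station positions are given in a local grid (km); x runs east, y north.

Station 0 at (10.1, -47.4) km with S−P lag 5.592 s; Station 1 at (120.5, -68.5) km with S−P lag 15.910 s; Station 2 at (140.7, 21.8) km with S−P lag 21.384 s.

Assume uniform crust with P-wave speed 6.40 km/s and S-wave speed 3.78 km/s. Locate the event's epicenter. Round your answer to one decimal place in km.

Distance from S−P lag: d = Δt · v_P v_S / (v_P − v_S) = Δt · (6.40·3.78)/(6.40−3.78) ≈ 9.2336·Δt.
So d_Station 0 = 51.63, d_Station 1 = 146.91, d_Station 2 = 197.45 km.
Circle about each station: (x − 10.1)² + (y + 47.4)² = 51.63²; (x − 120.5)² + (y + 68.5)² = 146.91²; (x − 140.7)² + (y − 21.8)² = 197.45².
Subtracting pairs of circle equations eliminates x²+y² and gives linear equations (the radical axes):
220.8 x − 42.2 y = -2053.16
261.2 x + 138.4 y = -18397.89
Solving the 2×2 system: x ≈ -25.5, y ≈ -84.8 km.

x ≈ -25.5 km, y ≈ -84.8 km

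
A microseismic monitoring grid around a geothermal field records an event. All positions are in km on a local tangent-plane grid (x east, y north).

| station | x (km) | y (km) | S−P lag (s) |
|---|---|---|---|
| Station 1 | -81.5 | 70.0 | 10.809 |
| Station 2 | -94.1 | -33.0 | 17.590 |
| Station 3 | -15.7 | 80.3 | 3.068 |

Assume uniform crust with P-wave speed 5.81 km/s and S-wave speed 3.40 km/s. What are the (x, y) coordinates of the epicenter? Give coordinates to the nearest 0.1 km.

Distance from S−P lag: d = Δt · v_P v_S / (v_P − v_S) = Δt · (5.81·3.40)/(5.81−3.40) ≈ 8.1967·Δt.
So d_Station 1 = 88.60, d_Station 2 = 144.18, d_Station 3 = 25.15 km.
Circle about each station: (x + 81.5)² + (y − 70.0)² = 88.60²; (x + 94.1)² + (y + 33.0)² = 144.18²; (x + 15.7)² + (y − 80.3)² = 25.15².
Subtracting pairs of circle equations eliminates x²+y² and gives linear equations (the radical axes):
-25.2 x − 206.0 y = -14536.35
131.6 x + 20.6 y = 2369.77
Solving the 2×2 system: x ≈ 7.1, y ≈ 69.7 km.

(7.1, 69.7)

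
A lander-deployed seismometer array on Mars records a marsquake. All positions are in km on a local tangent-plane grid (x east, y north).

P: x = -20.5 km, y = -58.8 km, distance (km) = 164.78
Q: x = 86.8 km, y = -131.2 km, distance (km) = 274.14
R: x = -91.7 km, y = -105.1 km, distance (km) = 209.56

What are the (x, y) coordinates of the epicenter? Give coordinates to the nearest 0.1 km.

(-57.8, 101.7)

Circle about each station: (x + 20.5)² + (y + 58.8)² = 164.78²; (x − 86.8)² + (y + 131.2)² = 274.14²; (x + 91.7)² + (y + 105.1)² = 209.56².
Subtracting the P equation from the Q and R equations removes the quadratic terms:
214.6 x − 144.8 y = -27130.30
-142.4 x − 92.6 y = -1185.74
Solving the 2×2 system: x ≈ -57.8, y ≈ 101.7 km.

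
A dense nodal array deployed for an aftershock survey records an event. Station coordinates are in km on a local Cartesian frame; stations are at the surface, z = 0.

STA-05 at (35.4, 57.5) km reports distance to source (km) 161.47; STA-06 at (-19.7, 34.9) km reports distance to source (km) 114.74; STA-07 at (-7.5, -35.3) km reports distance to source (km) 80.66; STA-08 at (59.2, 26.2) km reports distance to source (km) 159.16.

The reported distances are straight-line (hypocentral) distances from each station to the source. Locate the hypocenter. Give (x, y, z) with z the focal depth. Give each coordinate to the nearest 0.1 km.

x ≈ -67.0 km, y ≈ -56.9 km, depth ≈ 50.0 km

Each station gives a sphere (x−x_i)² + (y−y_i)² + z² = d_i² (stations at z=0).
Subtracting the STA-05 sphere from STA-06 and STA-07: z² cancels, leaving linear equations in x and y:
-110.2 x − 45.2 y = 9953.98
-85.8 x − 185.6 y = 16309.46
Solving: x ≈ -66.985, y ≈ -56.908 km (keep extra digits for the depth step; rounded: -67.0, -56.9).
Then from the STA-05 sphere: z² = 161.47² − (x − 35.4)² − (y − 57.5)² with x = -66.985, y = -56.908, so z ≈ 50.007 ≈ 50.0 km.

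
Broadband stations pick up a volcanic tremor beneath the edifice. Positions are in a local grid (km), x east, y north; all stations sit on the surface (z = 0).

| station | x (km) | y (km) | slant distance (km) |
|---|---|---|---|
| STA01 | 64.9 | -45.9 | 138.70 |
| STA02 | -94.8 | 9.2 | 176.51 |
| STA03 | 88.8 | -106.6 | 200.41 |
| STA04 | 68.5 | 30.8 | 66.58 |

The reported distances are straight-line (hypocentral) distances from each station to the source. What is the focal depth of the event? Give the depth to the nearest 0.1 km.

Each station gives a sphere (x−x_i)² + (y−y_i)² + z² = d_i² (stations at z=0).
Subtracting the STA01 sphere from STA02 and STA03: z² cancels, leaving linear equations in x and y:
-319.4 x + 110.2 y = -9165.23
47.8 x − 121.4 y = -7996.30
Solving: x ≈ 59.504, y ≈ 89.297 km (keep extra digits for the depth step; rounded: 59.5, 89.3).
Then from the STA01 sphere: z² = 138.70² − (x − 64.9)² − (y + 45.9)² with x = 59.504, y = 89.297, so z ≈ 30.502 ≈ 30.5 km.
Check against STA04 (with the unrounded solution): distance 66.58 ≈ 66.58 km. ✓

z ≈ 30.5 km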